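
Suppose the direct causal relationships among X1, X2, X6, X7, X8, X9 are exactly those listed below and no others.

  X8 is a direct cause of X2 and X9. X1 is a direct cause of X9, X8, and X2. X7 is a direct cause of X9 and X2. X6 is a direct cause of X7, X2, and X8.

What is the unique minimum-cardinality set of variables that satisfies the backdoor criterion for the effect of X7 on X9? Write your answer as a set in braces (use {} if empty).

{X6}

Variables eligible for adjustment (non-descendants of X7, excluding X7 and X9): {X1, X6, X8}.
Backdoor paths from X7 to X9:
  P1: X7 <- X6 -> X8 <- X1 -> X9
  P2: X7 <- X6 -> X8 -> X2 <- X1 -> X9
  P3: X7 <- X6 -> X8 -> X9
  P4: X7 <- X6 -> X2 <- X1 -> X8 -> X9
  P5: X7 <- X6 -> X2 <- X1 -> X9
  P6: X7 <- X6 -> X2 <- X8 <- X1 -> X9
  P7: X7 <- X6 -> X2 <- X8 -> X9
The empty set is not sufficient: P3 (X7 <- X6 -> X8 -> X9) has no collider blocking it and no conditioned non-collider, so it is open.
Try {X6}:
  P1: blocked at fork node X6 ∈ conditioning set.
  P2: blocked at fork node X6 ∈ conditioning set.
  P3: blocked at fork node X6 ∈ conditioning set.
  P4: blocked at fork node X6 ∈ conditioning set.
  P5: blocked at fork node X6 ∈ conditioning set.
  P6: blocked at fork node X6 ∈ conditioning set.
  P7: blocked at fork node X6 ∈ conditioning set.
{X6} contains no descendant of X7 and blocks every backdoor path.
No other singleton works — e.g. {X1} leaves P3 open — so {X6} is the unique smallest valid adjustment set.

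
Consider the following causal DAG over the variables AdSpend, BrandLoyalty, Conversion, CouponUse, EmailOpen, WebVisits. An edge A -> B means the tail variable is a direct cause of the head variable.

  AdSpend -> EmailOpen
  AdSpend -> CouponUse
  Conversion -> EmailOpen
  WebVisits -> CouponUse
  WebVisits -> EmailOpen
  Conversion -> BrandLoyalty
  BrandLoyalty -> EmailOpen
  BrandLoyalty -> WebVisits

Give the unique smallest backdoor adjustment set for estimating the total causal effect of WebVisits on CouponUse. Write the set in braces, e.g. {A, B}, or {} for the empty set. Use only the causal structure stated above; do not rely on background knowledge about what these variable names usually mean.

Variables eligible for adjustment (non-descendants of WebVisits, excluding WebVisits and CouponUse): {AdSpend, BrandLoyalty, Conversion}.
Backdoor paths from WebVisits to CouponUse:
  P1: WebVisits <- BrandLoyalty <- Conversion -> EmailOpen <- AdSpend -> CouponUse
  P2: WebVisits <- BrandLoyalty -> EmailOpen <- AdSpend -> CouponUse
Each backdoor path contains an unconditioned collider, so every path is already blocked with the empty conditioning set:
  P1: blocked at collider EmailOpen (neither it nor any descendant is in the conditioning set).
  P2: blocked at collider EmailOpen (neither it nor any descendant is in the conditioning set).
The empty set is therefore the unique smallest valid set.

{}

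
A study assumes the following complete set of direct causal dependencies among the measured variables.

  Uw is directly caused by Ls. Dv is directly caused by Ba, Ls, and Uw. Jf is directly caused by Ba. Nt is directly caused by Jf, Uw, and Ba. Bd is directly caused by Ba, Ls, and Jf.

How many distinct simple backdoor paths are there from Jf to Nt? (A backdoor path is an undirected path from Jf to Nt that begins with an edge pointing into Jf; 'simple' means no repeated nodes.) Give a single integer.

A backdoor path from Jf to Nt is any simple undirected path whose first edge points into Jf (i.e. leaves Jf via a parent).
Parents of Jf: {Ba}.
Enumerating:
  P1: Jf <- Ba -> Dv <- Ls -> Uw -> Nt
  P2: Jf <- Ba -> Dv <- Uw -> Nt
  P3: Jf <- Ba -> Nt
  P4: Jf <- Ba -> Bd <- Ls -> Uw -> Nt
  P5: Jf <- Ba -> Bd <- Ls -> Dv <- Uw -> Nt
That exhausts the simple backdoor paths. Count: 5.

5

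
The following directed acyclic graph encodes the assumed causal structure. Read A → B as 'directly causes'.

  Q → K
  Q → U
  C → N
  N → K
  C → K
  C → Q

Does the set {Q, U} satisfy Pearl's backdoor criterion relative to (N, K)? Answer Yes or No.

Backdoor paths from N to K (paths whose first edge points into N):
  P1: N <- C -> Q -> K
  P2: N <- C -> K
Condition 1 (no descendant of N in the set): holds — descendants of N are {K}; none are in {Q, U}.
Condition 2 (every backdoor path blocked by {Q, U}):
  P1: blocked at chain node Q ∈ conditioning set.
  P2: open — no interior node is in the conditioning set.
{Q, U} does not satisfy the backdoor criterion.

No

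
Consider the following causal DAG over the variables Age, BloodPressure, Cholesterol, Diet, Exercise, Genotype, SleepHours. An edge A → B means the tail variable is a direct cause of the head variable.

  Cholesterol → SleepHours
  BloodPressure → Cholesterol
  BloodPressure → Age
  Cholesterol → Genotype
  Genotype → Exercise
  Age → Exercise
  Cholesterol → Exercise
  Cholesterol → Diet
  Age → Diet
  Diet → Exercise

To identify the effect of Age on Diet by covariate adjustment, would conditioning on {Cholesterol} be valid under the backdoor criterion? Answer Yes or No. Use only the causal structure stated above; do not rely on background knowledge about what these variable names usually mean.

Yes

Backdoor paths from Age to Diet (paths whose first edge points into Age):
  P1: Age <- BloodPressure -> Cholesterol -> Genotype -> Exercise <- Diet
  P2: Age <- BloodPressure -> Cholesterol -> Diet
  P3: Age <- BloodPressure -> Cholesterol -> Exercise <- Diet
Condition 1 (no descendant of Age in the set): holds — descendants of Age are {Diet, Exercise}; none are in {Cholesterol}.
Condition 2 (every backdoor path blocked by {Cholesterol}):
  P1: blocked at chain node Cholesterol ∈ conditioning set.
  P2: blocked at chain node Cholesterol ∈ conditioning set.
  P3: blocked at chain node Cholesterol ∈ conditioning set.
{Cholesterol} satisfies the backdoor criterion.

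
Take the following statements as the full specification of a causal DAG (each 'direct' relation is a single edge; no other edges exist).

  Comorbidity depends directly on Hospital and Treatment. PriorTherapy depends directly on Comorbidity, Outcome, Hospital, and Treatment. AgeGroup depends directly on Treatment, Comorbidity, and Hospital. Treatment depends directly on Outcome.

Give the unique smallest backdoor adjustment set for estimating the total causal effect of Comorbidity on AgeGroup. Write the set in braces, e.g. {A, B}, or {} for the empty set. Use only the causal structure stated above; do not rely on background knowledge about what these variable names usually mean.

Variables eligible for adjustment (non-descendants of Comorbidity, excluding Comorbidity and AgeGroup): {Hospital, Outcome, Treatment}.
Backdoor paths from Comorbidity to AgeGroup:
  P1: Comorbidity <- Hospital -> PriorTherapy <- Outcome -> Treatment -> AgeGroup
  P2: Comorbidity <- Hospital -> PriorTherapy <- Treatment -> AgeGroup
  P3: Comorbidity <- Hospital -> AgeGroup
  P4: Comorbidity <- Treatment <- Outcome -> PriorTherapy <- Hospital -> AgeGroup
  P5: Comorbidity <- Treatment -> PriorTherapy <- Hospital -> AgeGroup
  P6: Comorbidity <- Treatment -> AgeGroup
The empty set is not sufficient: P3 (Comorbidity <- Hospital -> AgeGroup) has no collider blocking it and no conditioned non-collider, so it is open.
Try {Hospital, Treatment}:
  P1: blocked at fork node Hospital ∈ conditioning set.
  P2: blocked at fork node Hospital ∈ conditioning set.
  P3: blocked at fork node Hospital ∈ conditioning set.
  P4: blocked at chain node Treatment ∈ conditioning set.
  P5: blocked at fork node Treatment ∈ conditioning set.
  P6: blocked at fork node Treatment ∈ conditioning set.
{Hospital, Treatment} contains no descendant of Comorbidity and blocks every backdoor path.
Every element of {Hospital, Treatment} is needed (dropping Hospital leaves P3 open; dropping Treatment leaves P6 open), so no proper subset is valid.
Among all size-2 subsets of the eligible variables, only {Hospital, Treatment} blocks every backdoor path, so it is the unique smallest valid adjustment set.

{Hospital, Treatment}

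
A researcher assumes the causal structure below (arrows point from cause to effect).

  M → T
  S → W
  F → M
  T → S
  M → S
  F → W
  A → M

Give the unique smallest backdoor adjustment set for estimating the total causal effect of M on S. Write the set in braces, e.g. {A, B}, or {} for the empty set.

Variables eligible for adjustment (non-descendants of M, excluding M and S): {A, F}.
Backdoor paths from M to S:
  P1: M <- F -> W <- S
Each backdoor path contains an unconditioned collider, so every path is already blocked with the empty conditioning set:
  P1: blocked at collider W (neither it nor any descendant is in the conditioning set).
The empty set is therefore the unique smallest valid set.

{}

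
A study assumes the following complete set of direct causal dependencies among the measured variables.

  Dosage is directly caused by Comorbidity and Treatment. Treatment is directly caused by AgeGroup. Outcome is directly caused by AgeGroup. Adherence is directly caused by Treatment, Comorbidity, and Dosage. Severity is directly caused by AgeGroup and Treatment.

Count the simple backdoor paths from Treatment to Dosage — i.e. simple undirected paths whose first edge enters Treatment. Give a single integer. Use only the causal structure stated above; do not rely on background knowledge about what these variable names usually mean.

0

A backdoor path from Treatment to Dosage is any simple undirected path whose first edge points into Treatment (i.e. leaves Treatment via a parent).
Parents of Treatment: {AgeGroup}.
No simple path from any parent of Treatment reaches Dosage without revisiting Treatment, so there are no backdoor paths.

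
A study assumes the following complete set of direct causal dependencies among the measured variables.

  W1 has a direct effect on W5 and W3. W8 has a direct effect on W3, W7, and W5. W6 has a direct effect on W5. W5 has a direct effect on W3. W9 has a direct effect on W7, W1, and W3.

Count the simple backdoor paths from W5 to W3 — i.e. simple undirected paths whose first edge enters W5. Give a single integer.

6

A backdoor path from W5 to W3 is any simple undirected path whose first edge points into W5 (i.e. leaves W5 via a parent).
Parents of W5: {W1, W6, W8}.
Enumerating:
  P1: W5 <- W1 <- W9 -> W7 <- W8 -> W3
  P2: W5 <- W1 <- W9 -> W3
  P3: W5 <- W1 -> W3
  P4: W5 <- W8 -> W7 <- W9 -> W1 -> W3
  P5: W5 <- W8 -> W7 <- W9 -> W3
  P6: W5 <- W8 -> W3
That exhausts the simple backdoor paths. Count: 6.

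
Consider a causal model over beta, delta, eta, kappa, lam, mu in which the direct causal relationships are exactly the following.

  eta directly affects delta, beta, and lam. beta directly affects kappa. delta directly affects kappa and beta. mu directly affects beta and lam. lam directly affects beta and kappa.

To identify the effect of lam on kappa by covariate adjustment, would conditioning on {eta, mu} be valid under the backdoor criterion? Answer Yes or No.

Backdoor paths from lam to kappa (paths whose first edge points into lam):
  P1: lam <- mu -> beta <- eta -> delta -> kappa
  P2: lam <- mu -> beta <- delta -> kappa
  P3: lam <- mu -> beta -> kappa
  P4: lam <- eta -> delta -> beta -> kappa
  P5: lam <- eta -> delta -> kappa
  P6: lam <- eta -> beta <- delta -> kappa
  P7: lam <- eta -> beta -> kappa
Condition 1 (no descendant of lam in the set): holds — descendants of lam are {beta, kappa}; none are in {eta, mu}.
Condition 2 (every backdoor path blocked by {eta, mu}):
  P1: blocked at fork node mu ∈ conditioning set.
  P2: blocked at fork node mu ∈ conditioning set.
  P3: blocked at fork node mu ∈ conditioning set.
  P4: blocked at fork node eta ∈ conditioning set.
  P5: blocked at fork node eta ∈ conditioning set.
  P6: blocked at fork node eta ∈ conditioning set.
  P7: blocked at fork node eta ∈ conditioning set.
{eta, mu} satisfies the backdoor criterion.

Yes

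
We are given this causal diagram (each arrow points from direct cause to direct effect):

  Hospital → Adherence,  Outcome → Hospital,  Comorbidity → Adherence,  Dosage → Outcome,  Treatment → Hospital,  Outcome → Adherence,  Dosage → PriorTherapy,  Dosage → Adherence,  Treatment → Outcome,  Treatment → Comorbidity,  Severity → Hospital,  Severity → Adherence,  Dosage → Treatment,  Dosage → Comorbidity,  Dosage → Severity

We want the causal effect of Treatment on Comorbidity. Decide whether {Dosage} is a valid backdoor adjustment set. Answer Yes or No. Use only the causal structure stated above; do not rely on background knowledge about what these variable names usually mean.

Yes

Backdoor paths from Treatment to Comorbidity (paths whose first edge points into Treatment):
  P1: Treatment <- Dosage -> Outcome -> Hospital <- Severity -> Adherence <- Comorbidity
  P2: Treatment <- Dosage -> Outcome -> Hospital -> Adherence <- Comorbidity
  P3: Treatment <- Dosage -> Outcome -> Adherence <- Comorbidity
  P4: Treatment <- Dosage -> Comorbidity
  P5: Treatment <- Dosage -> Severity -> Hospital <- Outcome -> Adherence <- Comorbidity
  P6: Treatment <- Dosage -> Severity -> Hospital -> Adherence <- Comorbidity
  P7: Treatment <- Dosage -> Severity -> Adherence <- Comorbidity
  P8: Treatment <- Dosage -> Adherence <- Comorbidity
Condition 1 (no descendant of Treatment in the set): holds — descendants of Treatment are {Adherence, Comorbidity, Hospital, Outcome}; none are in {Dosage}.
Condition 2 (every backdoor path blocked by {Dosage}):
  P1: blocked at fork node Dosage ∈ conditioning set.
  P2: blocked at fork node Dosage ∈ conditioning set.
  P3: blocked at fork node Dosage ∈ conditioning set.
  P4: blocked at fork node Dosage ∈ conditioning set.
  P5: blocked at fork node Dosage ∈ conditioning set.
  P6: blocked at fork node Dosage ∈ conditioning set.
  P7: blocked at fork node Dosage ∈ conditioning set.
  P8: blocked at fork node Dosage ∈ conditioning set.
{Dosage} satisfies the backdoor criterion.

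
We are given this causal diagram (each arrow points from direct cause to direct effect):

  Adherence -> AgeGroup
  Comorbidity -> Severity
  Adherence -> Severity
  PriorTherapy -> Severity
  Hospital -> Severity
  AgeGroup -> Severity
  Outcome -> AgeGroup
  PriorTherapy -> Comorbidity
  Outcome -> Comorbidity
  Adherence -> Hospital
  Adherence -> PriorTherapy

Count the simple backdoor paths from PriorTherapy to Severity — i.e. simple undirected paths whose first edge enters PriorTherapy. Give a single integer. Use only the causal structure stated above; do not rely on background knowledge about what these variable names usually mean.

4

A backdoor path from PriorTherapy to Severity is any simple undirected path whose first edge points into PriorTherapy (i.e. leaves PriorTherapy via a parent).
Parents of PriorTherapy: {Adherence}.
Enumerating:
  P1: PriorTherapy <- Adherence -> AgeGroup <- Outcome -> Comorbidity -> Severity
  P2: PriorTherapy <- Adherence -> AgeGroup -> Severity
  P3: PriorTherapy <- Adherence -> Hospital -> Severity
  P4: PriorTherapy <- Adherence -> Severity
That exhausts the simple backdoor paths. Count: 4.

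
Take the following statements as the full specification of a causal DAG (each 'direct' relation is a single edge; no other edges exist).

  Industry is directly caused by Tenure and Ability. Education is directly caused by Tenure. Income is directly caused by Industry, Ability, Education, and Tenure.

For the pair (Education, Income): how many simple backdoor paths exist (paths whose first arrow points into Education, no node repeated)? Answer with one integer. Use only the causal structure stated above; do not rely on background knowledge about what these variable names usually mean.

A backdoor path from Education to Income is any simple undirected path whose first edge points into Education (i.e. leaves Education via a parent).
Parents of Education: {Tenure}.
Enumerating:
  P1: Education <- Tenure -> Industry <- Ability -> Income
  P2: Education <- Tenure -> Industry -> Income
  P3: Education <- Tenure -> Income
That exhausts the simple backdoor paths. Count: 3.

3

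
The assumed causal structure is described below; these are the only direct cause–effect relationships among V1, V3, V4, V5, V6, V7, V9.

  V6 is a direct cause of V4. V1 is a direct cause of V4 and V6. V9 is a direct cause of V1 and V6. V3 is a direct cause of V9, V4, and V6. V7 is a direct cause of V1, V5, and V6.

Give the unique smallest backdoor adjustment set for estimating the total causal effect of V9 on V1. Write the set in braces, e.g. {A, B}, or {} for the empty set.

{}

Variables eligible for adjustment (non-descendants of V9, excluding V9 and V1): {V3, V5, V7}.
Backdoor paths from V9 to V1:
  P1: V9 <- V3 -> V6 <- V7 -> V1
  P2: V9 <- V3 -> V6 <- V1
  P3: V9 <- V3 -> V6 -> V4 <- V1
  P4: V9 <- V3 -> V4 <- V1
  P5: V9 <- V3 -> V4 <- V6 <- V7 -> V1
  P6: V9 <- V3 -> V4 <- V6 <- V1
Each backdoor path contains an unconditioned collider, so every path is already blocked with the empty conditioning set:
  P1: blocked at collider V6 (neither it nor any descendant is in the conditioning set).
  P2: blocked at collider V6 (neither it nor any descendant is in the conditioning set).
  P3: blocked at collider V4 (neither it nor any descendant is in the conditioning set).
  P4: blocked at collider V4 (neither it nor any descendant is in the conditioning set).
  P5: blocked at collider V4 (neither it nor any descendant is in the conditioning set).
  P6: blocked at collider V4 (neither it nor any descendant is in the conditioning set).
The empty set is therefore the unique smallest valid set.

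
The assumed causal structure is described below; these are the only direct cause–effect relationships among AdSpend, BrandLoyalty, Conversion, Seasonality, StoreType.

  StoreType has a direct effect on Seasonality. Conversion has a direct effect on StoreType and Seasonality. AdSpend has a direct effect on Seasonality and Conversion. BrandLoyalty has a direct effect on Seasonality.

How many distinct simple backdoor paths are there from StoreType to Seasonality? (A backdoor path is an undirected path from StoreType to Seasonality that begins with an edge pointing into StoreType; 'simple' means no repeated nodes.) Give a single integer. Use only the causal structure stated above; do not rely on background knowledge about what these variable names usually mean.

A backdoor path from StoreType to Seasonality is any simple undirected path whose first edge points into StoreType (i.e. leaves StoreType via a parent).
Parents of StoreType: {Conversion}.
Enumerating:
  P1: StoreType <- Conversion <- AdSpend -> Seasonality
  P2: StoreType <- Conversion -> Seasonality
That exhausts the simple backdoor paths. Count: 2.

2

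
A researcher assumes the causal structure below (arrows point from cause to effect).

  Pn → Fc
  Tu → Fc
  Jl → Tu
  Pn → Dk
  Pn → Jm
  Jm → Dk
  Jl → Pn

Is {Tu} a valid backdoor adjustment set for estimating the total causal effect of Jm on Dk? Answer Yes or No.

No

Backdoor paths from Jm to Dk (paths whose first edge points into Jm):
  P1: Jm <- Pn -> Dk
Condition 1 (no descendant of Jm in the set): holds — descendants of Jm are {Dk}; none are in {Tu}.
Condition 2 (every backdoor path blocked by {Tu}):
  P1: open — no interior node is in the conditioning set.
{Tu} does not satisfy the backdoor criterion.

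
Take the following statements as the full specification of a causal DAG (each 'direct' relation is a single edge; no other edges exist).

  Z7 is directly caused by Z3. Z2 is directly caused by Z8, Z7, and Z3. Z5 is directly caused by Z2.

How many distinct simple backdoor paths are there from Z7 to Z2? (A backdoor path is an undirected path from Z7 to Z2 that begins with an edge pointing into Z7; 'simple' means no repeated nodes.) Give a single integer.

1

A backdoor path from Z7 to Z2 is any simple undirected path whose first edge points into Z7 (i.e. leaves Z7 via a parent).
Parents of Z7: {Z3}.
Enumerating:
  P1: Z7 <- Z3 -> Z2
That exhausts the simple backdoor paths. Count: 1.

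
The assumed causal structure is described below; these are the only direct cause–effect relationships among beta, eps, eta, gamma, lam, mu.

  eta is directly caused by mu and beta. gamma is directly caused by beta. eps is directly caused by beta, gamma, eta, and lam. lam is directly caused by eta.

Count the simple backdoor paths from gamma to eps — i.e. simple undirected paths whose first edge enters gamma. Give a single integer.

3

A backdoor path from gamma to eps is any simple undirected path whose first edge points into gamma (i.e. leaves gamma via a parent).
Parents of gamma: {beta}.
Enumerating:
  P1: gamma <- beta -> eta -> lam -> eps
  P2: gamma <- beta -> eta -> eps
  P3: gamma <- beta -> eps
That exhausts the simple backdoor paths. Count: 3.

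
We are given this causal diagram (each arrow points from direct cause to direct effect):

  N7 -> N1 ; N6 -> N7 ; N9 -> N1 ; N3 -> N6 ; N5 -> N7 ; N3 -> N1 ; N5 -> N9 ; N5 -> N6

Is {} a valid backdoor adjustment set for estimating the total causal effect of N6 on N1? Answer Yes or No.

Backdoor paths from N6 to N1 (paths whose first edge points into N6):
  P1: N6 <- N3 -> N1
  P2: N6 <- N5 -> N9 -> N1
  P3: N6 <- N5 -> N7 -> N1
Condition 1 (no descendant of N6 in the set): holds — descendants of N6 are {N1, N7}; none are in {}.
Condition 2 (every backdoor path blocked by {}):
  P1: open — no interior node is in the conditioning set.
  P2: open — no interior node is in the conditioning set.
  P3: open — no interior node is in the conditioning set.
{} does not satisfy the backdoor criterion.

No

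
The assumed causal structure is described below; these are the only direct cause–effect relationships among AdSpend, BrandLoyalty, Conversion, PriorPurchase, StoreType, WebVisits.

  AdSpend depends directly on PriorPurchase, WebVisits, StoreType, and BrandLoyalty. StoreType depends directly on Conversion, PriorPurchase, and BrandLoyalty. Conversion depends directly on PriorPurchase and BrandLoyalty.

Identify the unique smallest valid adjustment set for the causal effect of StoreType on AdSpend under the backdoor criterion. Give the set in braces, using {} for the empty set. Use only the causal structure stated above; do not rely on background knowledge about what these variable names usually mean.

Variables eligible for adjustment (non-descendants of StoreType, excluding StoreType and AdSpend): {BrandLoyalty, Conversion, PriorPurchase, WebVisits}.
Backdoor paths from StoreType to AdSpend:
  P1: StoreType <- PriorPurchase -> Conversion <- BrandLoyalty -> AdSpend
  P2: StoreType <- PriorPurchase -> AdSpend
  P3: StoreType <- BrandLoyalty -> Conversion <- PriorPurchase -> AdSpend
  P4: StoreType <- BrandLoyalty -> AdSpend
  P5: StoreType <- Conversion <- PriorPurchase -> AdSpend
  P6: StoreType <- Conversion <- BrandLoyalty -> AdSpend
The empty set is not sufficient: P2 (StoreType <- PriorPurchase -> AdSpend) has no collider blocking it and no conditioned non-collider, so it is open.
Try {BrandLoyalty, PriorPurchase}:
  P1: blocked at fork node PriorPurchase ∈ conditioning set.
  P2: blocked at fork node PriorPurchase ∈ conditioning set.
  P3: blocked at fork node BrandLoyalty ∈ conditioning set.
  P4: blocked at fork node BrandLoyalty ∈ conditioning set.
  P5: blocked at fork node PriorPurchase ∈ conditioning set.
  P6: blocked at fork node BrandLoyalty ∈ conditioning set.
{BrandLoyalty, PriorPurchase} contains no descendant of StoreType and blocks every backdoor path.
Every element of {BrandLoyalty, PriorPurchase} is needed (dropping BrandLoyalty leaves P4 open; dropping PriorPurchase leaves P2 open), so no proper subset is valid.
Among all size-2 subsets of the eligible variables, only {BrandLoyalty, PriorPurchase} blocks every backdoor path, so it is the unique smallest valid adjustment set.

{BrandLoyalty, PriorPurchase}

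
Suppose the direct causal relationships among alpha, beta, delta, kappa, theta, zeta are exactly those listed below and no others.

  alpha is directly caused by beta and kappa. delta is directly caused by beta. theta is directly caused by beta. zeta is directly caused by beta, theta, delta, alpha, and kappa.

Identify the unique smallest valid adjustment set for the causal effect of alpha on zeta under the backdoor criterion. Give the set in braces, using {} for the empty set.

Variables eligible for adjustment (non-descendants of alpha, excluding alpha and zeta): {beta, delta, kappa, theta}.
Backdoor paths from alpha to zeta:
  P1: alpha <- beta -> delta -> zeta
  P2: alpha <- beta -> theta -> zeta
  P3: alpha <- beta -> zeta
  P4: alpha <- kappa -> zeta
The empty set is not sufficient: P1 (alpha <- beta -> delta -> zeta) has no collider blocking it and no conditioned non-collider, so it is open.
Try {beta, kappa}:
  P1: blocked at fork node beta ∈ conditioning set.
  P2: blocked at fork node beta ∈ conditioning set.
  P3: blocked at fork node beta ∈ conditioning set.
  P4: blocked at fork node kappa ∈ conditioning set.
{beta, kappa} contains no descendant of alpha and blocks every backdoor path.
Every element of {beta, kappa} is needed (dropping beta leaves P1 open; dropping kappa leaves P4 open), so no proper subset is valid.
Among all size-2 subsets of the eligible variables, only {beta, kappa} blocks every backdoor path, so it is the unique smallest valid adjustment set.

{beta, kappa}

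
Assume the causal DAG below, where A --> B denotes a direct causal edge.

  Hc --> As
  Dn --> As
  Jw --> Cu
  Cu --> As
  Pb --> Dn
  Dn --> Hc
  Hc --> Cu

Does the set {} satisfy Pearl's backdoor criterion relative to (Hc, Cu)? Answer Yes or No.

Yes

Backdoor paths from Hc to Cu (paths whose first edge points into Hc):
  P1: Hc <- Dn -> As <- Cu
Condition 1 (no descendant of Hc in the set): holds — descendants of Hc are {As, Cu}; none are in {}.
Condition 2 (every backdoor path blocked by {}):
  P1: blocked at collider As (neither it nor any descendant is in the conditioning set).
{} satisfies the backdoor criterion.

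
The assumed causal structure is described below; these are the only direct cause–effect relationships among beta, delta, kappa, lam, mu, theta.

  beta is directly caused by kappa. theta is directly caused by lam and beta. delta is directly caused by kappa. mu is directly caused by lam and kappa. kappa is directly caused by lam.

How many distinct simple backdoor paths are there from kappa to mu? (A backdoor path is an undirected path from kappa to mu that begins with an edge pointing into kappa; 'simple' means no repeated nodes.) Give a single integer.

A backdoor path from kappa to mu is any simple undirected path whose first edge points into kappa (i.e. leaves kappa via a parent).
Parents of kappa: {lam}.
Enumerating:
  P1: kappa <- lam -> mu
That exhausts the simple backdoor paths. Count: 1.

1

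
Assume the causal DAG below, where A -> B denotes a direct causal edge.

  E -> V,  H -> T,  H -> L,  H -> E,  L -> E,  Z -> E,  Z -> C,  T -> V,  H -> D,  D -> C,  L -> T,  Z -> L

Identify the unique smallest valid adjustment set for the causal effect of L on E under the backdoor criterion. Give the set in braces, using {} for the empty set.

Variables eligible for adjustment (non-descendants of L, excluding L and E): {C, D, H, Z}.
Backdoor paths from L to E:
  P1: L <- H -> T -> V <- E
  P2: L <- H -> E
  P3: L <- H -> D -> C <- Z -> E
  P4: L <- Z -> E
  P5: L <- Z -> C <- D <- H -> T -> V <- E
  P6: L <- Z -> C <- D <- H -> E
The empty set is not sufficient: P2 (L <- H -> E) has no collider blocking it and no conditioned non-collider, so it is open.
Try {H, Z}:
  P1: blocked at fork node H ∈ conditioning set.
  P2: blocked at fork node H ∈ conditioning set.
  P3: blocked at fork node H ∈ conditioning set.
  P4: blocked at fork node Z ∈ conditioning set.
  P5: blocked at fork node Z ∈ conditioning set.
  P6: blocked at fork node Z ∈ conditioning set.
{H, Z} contains no descendant of L and blocks every backdoor path.
Every element of {H, Z} is needed (dropping H leaves P2 open; dropping Z leaves P4 open), so no proper subset is valid.
Among all size-2 subsets of the eligible variables, only {H, Z} blocks every backdoor path, so it is the unique smallest valid adjustment set.

{H, Z}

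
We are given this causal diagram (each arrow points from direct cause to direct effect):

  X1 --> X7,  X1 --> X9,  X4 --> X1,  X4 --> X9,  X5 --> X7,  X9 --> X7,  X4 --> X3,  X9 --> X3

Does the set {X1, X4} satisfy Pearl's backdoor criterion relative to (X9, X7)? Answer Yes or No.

Yes

Backdoor paths from X9 to X7 (paths whose first edge points into X9):
  P1: X9 <- X4 -> X1 -> X7
  P2: X9 <- X1 -> X7
Condition 1 (no descendant of X9 in the set): holds — descendants of X9 are {X3, X7}; none are in {X1, X4}.
Condition 2 (every backdoor path blocked by {X1, X4}):
  P1: blocked at fork node X4 ∈ conditioning set.
  P2: blocked at fork node X1 ∈ conditioning set.
{X1, X4} satisfies the backdoor criterion.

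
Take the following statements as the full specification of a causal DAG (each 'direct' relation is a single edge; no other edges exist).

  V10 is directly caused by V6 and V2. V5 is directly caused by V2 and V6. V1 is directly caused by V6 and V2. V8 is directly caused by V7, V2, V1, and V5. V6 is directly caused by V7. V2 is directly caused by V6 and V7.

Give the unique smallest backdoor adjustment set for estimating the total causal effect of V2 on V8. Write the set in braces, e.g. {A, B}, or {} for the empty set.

Variables eligible for adjustment (non-descendants of V2, excluding V2 and V8): {V6, V7}.
Backdoor paths from V2 to V8:
  P1: V2 <- V7 -> V6 -> V1 -> V8
  P2: V2 <- V7 -> V6 -> V5 -> V8
  P3: V2 <- V7 -> V8
  P4: V2 <- V6 <- V7 -> V8
  P5: V2 <- V6 -> V1 -> V8
  P6: V2 <- V6 -> V5 -> V8
The empty set is not sufficient: P1 (V2 <- V7 -> V6 -> V1 -> V8) has no collider blocking it and no conditioned non-collider, so it is open.
Try {V6, V7}:
  P1: blocked at fork node V7 ∈ conditioning set.
  P2: blocked at fork node V7 ∈ conditioning set.
  P3: blocked at fork node V7 ∈ conditioning set.
  P4: blocked at chain node V6 ∈ conditioning set.
  P5: blocked at fork node V6 ∈ conditioning set.
  P6: blocked at fork node V6 ∈ conditioning set.
{V6, V7} contains no descendant of V2 and blocks every backdoor path.
Every element of {V6, V7} is needed (dropping V6 leaves P5 open; dropping V7 leaves P3 open), so no proper subset is valid.
Among all size-2 subsets of the eligible variables, only {V6, V7} blocks every backdoor path, so it is the unique smallest valid adjustment set.

{V6, V7}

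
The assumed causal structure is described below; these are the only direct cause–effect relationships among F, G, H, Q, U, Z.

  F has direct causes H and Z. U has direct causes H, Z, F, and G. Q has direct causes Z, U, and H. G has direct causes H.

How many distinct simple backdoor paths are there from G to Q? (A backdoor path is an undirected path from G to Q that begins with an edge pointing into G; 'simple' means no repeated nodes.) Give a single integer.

A backdoor path from G to Q is any simple undirected path whose first edge points into G (i.e. leaves G via a parent).
Parents of G: {H}.
Enumerating:
  P1: G <- H -> F <- Z -> U -> Q
  P2: G <- H -> F <- Z -> Q
  P3: G <- H -> F -> U <- Z -> Q
  P4: G <- H -> F -> U -> Q
  P5: G <- H -> U <- Z -> Q
  P6: G <- H -> U <- F <- Z -> Q
  P7: G <- H -> U -> Q
  P8: G <- H -> Q
That exhausts the simple backdoor paths. Count: 8.

8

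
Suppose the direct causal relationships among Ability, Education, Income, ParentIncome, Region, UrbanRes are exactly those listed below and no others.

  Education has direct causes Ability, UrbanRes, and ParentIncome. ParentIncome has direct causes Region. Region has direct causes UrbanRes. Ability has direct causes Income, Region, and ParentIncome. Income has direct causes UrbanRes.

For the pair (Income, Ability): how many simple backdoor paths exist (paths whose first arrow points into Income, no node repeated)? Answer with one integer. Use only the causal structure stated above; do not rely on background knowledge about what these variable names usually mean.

A backdoor path from Income to Ability is any simple undirected path whose first edge points into Income (i.e. leaves Income via a parent).
Parents of Income: {UrbanRes}.
Enumerating:
  P1: Income <- UrbanRes -> Region -> ParentIncome -> Ability
  P2: Income <- UrbanRes -> Region -> ParentIncome -> Education <- Ability
  P3: Income <- UrbanRes -> Region -> Ability
  P4: Income <- UrbanRes -> Education <- ParentIncome <- Region -> Ability
  P5: Income <- UrbanRes -> Education <- ParentIncome -> Ability
  P6: Income <- UrbanRes -> Education <- Ability
That exhausts the simple backdoor paths. Count: 6.

6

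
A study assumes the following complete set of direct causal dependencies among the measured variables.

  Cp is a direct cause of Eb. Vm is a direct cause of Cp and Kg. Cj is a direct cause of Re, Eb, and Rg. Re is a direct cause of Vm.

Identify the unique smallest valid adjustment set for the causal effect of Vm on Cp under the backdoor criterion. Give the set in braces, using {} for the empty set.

{}

Variables eligible for adjustment (non-descendants of Vm, excluding Vm and Cp): {Cj, Re, Rg}.
Backdoor paths from Vm to Cp:
  P1: Vm <- Re <- Cj -> Eb <- Cp
Each backdoor path contains an unconditioned collider, so every path is already blocked with the empty conditioning set:
  P1: blocked at collider Eb (neither it nor any descendant is in the conditioning set).
The empty set is therefore the unique smallest valid set.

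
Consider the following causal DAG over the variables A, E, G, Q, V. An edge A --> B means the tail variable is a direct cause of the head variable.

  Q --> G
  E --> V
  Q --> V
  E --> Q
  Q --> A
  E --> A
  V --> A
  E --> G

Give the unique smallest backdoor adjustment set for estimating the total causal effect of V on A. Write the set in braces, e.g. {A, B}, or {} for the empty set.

{E, Q}

Variables eligible for adjustment (non-descendants of V, excluding V and A): {E, G, Q}.
Backdoor paths from V to A:
  P1: V <- E -> Q -> A
  P2: V <- E -> G <- Q -> A
  P3: V <- E -> A
  P4: V <- Q <- E -> A
  P5: V <- Q -> G <- E -> A
  P6: V <- Q -> A
The empty set is not sufficient: P1 (V <- E -> Q -> A) has no collider blocking it and no conditioned non-collider, so it is open.
Try {E, Q}:
  P1: blocked at fork node E ∈ conditioning set.
  P2: blocked at fork node E ∈ conditioning set.
  P3: blocked at fork node E ∈ conditioning set.
  P4: blocked at chain node Q ∈ conditioning set.
  P5: blocked at fork node Q ∈ conditioning set.
  P6: blocked at fork node Q ∈ conditioning set.
{E, Q} contains no descendant of V and blocks every backdoor path.
Every element of {E, Q} is needed (dropping E leaves P3 open; dropping Q leaves P6 open), so no proper subset is valid.
Among all size-2 subsets of the eligible variables, only {E, Q} blocks every backdoor path, so it is the unique smallest valid adjustment set.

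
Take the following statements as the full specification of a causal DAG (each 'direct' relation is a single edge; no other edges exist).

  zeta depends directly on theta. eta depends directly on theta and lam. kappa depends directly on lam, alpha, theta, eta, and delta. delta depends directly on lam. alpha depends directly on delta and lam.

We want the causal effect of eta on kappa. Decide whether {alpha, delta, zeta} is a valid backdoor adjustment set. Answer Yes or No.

Backdoor paths from eta to kappa (paths whose first edge points into eta):
  P1: eta <- lam -> delta -> alpha -> kappa
  P2: eta <- lam -> delta -> kappa
  P3: eta <- lam -> alpha <- delta -> kappa
  P4: eta <- lam -> alpha -> kappa
  P5: eta <- lam -> kappa
  P6: eta <- theta -> kappa
Condition 1 (no descendant of eta in the set): holds — descendants of eta are {kappa}; none are in {alpha, delta, zeta}.
Condition 2 (every backdoor path blocked by {alpha, delta, zeta}):
  P1: blocked at chain node delta ∈ conditioning set.
  P2: blocked at chain node delta ∈ conditioning set.
  P3: blocked at fork node delta ∈ conditioning set.
  P4: blocked at chain node alpha ∈ conditioning set.
  P5: open — no interior node is in the conditioning set.
  P6: open — no interior node is in the conditioning set.
{alpha, delta, zeta} does not satisfy the backdoor criterion.

No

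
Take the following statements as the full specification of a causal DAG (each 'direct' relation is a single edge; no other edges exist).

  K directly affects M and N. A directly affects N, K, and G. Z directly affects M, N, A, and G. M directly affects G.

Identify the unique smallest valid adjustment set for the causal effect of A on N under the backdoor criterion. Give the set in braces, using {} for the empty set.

Variables eligible for adjustment (non-descendants of A, excluding A and N): {Z}.
Backdoor paths from A to N:
  P1: A <- Z -> N
  P2: A <- Z -> M <- K -> N
  P3: A <- Z -> G <- M <- K -> N
The empty set is not sufficient: P1 (A <- Z -> N) has no collider blocking it and no conditioned non-collider, so it is open.
Try {Z}:
  P1: blocked at fork node Z ∈ conditioning set.
  P2: blocked at fork node Z ∈ conditioning set.
  P3: blocked at fork node Z ∈ conditioning set.
{Z} contains no descendant of A and blocks every backdoor path.
{Z} is the unique smallest valid adjustment set.

{Z}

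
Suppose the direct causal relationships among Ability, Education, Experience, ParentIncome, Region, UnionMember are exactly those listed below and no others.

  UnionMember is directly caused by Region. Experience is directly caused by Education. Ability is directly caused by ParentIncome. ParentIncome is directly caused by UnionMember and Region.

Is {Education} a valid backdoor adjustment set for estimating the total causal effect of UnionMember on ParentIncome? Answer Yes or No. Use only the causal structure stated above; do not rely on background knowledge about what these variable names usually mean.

No

Backdoor paths from UnionMember to ParentIncome (paths whose first edge points into UnionMember):
  P1: UnionMember <- Region -> ParentIncome
Condition 1 (no descendant of UnionMember in the set): holds — descendants of UnionMember are {Ability, ParentIncome}; none are in {Education}.
Condition 2 (every backdoor path blocked by {Education}):
  P1: open — no interior node is in the conditioning set.
{Education} does not satisfy the backdoor criterion.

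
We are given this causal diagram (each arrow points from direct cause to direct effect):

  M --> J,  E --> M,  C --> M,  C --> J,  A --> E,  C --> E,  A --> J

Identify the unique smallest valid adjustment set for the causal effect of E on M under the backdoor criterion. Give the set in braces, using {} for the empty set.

{C}

Variables eligible for adjustment (non-descendants of E, excluding E and M): {A, C}.
Backdoor paths from E to M:
  P1: E <- C -> M
  P2: E <- C -> J <- M
  P3: E <- A -> J <- C -> M
  P4: E <- A -> J <- M
The empty set is not sufficient: P1 (E <- C -> M) has no collider blocking it and no conditioned non-collider, so it is open.
Try {C}:
  P1: blocked at fork node C ∈ conditioning set.
  P2: blocked at fork node C ∈ conditioning set.
  P3: blocked at collider J (neither it nor any descendant is in the conditioning set).
  P4: blocked at collider J (neither it nor any descendant is in the conditioning set).
{C} contains no descendant of E and blocks every backdoor path.
No other singleton works — e.g. {A} leaves P1 open — so {C} is the unique smallest valid adjustment set.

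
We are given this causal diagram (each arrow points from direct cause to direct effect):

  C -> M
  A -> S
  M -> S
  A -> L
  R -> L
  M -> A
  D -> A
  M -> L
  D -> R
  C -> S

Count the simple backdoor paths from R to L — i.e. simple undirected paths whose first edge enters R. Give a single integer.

4

A backdoor path from R to L is any simple undirected path whose first edge points into R (i.e. leaves R via a parent).
Parents of R: {D}.
Enumerating:
  P1: R <- D -> A <- M -> L
  P2: R <- D -> A -> S <- C -> M -> L
  P3: R <- D -> A -> S <- M -> L
  P4: R <- D -> A -> L
That exhausts the simple backdoor paths. Count: 4.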